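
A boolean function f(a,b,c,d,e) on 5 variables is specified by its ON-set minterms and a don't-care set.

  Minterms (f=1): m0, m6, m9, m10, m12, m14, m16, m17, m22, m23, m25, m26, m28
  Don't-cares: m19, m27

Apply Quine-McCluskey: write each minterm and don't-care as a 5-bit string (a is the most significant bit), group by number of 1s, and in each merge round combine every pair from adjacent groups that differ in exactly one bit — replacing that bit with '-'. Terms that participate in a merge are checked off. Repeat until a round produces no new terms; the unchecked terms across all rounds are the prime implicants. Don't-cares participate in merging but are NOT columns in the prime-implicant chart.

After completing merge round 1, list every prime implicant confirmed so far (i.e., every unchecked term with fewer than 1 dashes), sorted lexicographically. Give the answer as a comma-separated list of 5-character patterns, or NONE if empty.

[col 0] 00000*, 00110*, 01001*, 01010*, 01100*, 01110*, 10000*, 10001*, 10011*, 10110*, 10111*, 11001*, 11010*, 11011*, 11100*
[col 1] -0000, -0110, -1001, -1010, -1100, 0-110, 01-10, 011-0, 1-001*, 1-011*, 10-11, 100-1*, 1000-, 1011-, 110-1*, 1101-
[col 2] 1-0-1
Prime implicants: -0000, -0110, -1001, -1010, -1100, 0-110, 01-10, 011-0, 1-0-1, 10-11, 1000-, 1011-, 1101-

NONE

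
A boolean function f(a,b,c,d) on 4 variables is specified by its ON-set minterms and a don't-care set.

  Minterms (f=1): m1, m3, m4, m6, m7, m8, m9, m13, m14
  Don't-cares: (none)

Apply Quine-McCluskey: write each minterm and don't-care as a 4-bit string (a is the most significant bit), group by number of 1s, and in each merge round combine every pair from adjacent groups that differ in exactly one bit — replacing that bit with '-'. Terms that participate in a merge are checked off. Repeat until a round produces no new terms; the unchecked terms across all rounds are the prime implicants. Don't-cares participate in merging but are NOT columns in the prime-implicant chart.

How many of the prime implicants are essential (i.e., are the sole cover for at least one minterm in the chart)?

4

[col 0] 0001*, 0011*, 0100*, 0110*, 0111*, 1000*, 1001*, 1101*, 1110*
[col 1] -001, -110, 0-11, 00-1, 01-0, 011-, 1-01, 100-
Prime implicants: -001, -110, 0-11, 00-1, 01-0, 011-, 1-01, 100-
PI chart (minterm → PIs covering it):
  1 | -001,00-1
  3 | 0-11,00-1
  4 | 01-0  (sole → essential)
  6 | -110,01-0,011-
  7 | 0-11,011-
  8 | 100-  (sole → essential)
  9 | -001,1-01,100-
  13 | 1-01  (sole → essential)
  14 | -110  (sole → essential)
Essential prime implicants: -110, 01-0, 1-01, 100-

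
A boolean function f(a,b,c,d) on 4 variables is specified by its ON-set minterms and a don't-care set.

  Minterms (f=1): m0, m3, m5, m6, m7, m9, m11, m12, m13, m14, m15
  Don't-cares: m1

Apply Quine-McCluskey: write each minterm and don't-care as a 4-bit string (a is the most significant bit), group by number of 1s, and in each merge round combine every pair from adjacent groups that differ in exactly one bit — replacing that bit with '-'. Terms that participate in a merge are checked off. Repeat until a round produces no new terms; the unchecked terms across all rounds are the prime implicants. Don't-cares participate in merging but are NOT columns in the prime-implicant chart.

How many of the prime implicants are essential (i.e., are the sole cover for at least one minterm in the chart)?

size-2^0 implicants → 0000(✓)  0001(✓)  0011(✓)  0101(✓)  0110(✓)  0111(✓)  1001(✓)  1011(✓)  1100(✓)  1101(✓)  1110(✓)  1111(✓)
size-2^1 implicants → -001(✓)  -011(✓)  -101(✓)  -110(✓)  -111(✓)  0-01(✓)  0-11(✓)  00-1(✓)  000-  01-1(✓)  011-(✓)  1-01(✓)  1-11(✓)  10-1(✓)  11-0(✓)  11-1(✓)  110-(✓)  111-(✓)
size-2^2 implicants → --01(✓)  --11(✓)  -0-1(✓)  -1-1(✓)  -11-  0--1(✓)  1--1(✓)  11--
size-2^3 implicants → ---1
Unchecked terms (primes): ---1, -11-, 000-, 11--
Minterm coverage:
  m0 ⊆ 000- [E]
  m3 ⊆ ---1 [E]
  m5 ⊆ ---1 [E]
  m6 ⊆ -11- [E]
  m7 ⊆ ---1,-11-
  m9 ⊆ ---1 [E]
  m11 ⊆ ---1 [E]
  m12 ⊆ 11-- [E]
  m13 ⊆ ---1,11--
  m14 ⊆ -11-,11--
  m15 ⊆ ---1,-11-,11--
E = {---1, -11-, 000-, 11--}

4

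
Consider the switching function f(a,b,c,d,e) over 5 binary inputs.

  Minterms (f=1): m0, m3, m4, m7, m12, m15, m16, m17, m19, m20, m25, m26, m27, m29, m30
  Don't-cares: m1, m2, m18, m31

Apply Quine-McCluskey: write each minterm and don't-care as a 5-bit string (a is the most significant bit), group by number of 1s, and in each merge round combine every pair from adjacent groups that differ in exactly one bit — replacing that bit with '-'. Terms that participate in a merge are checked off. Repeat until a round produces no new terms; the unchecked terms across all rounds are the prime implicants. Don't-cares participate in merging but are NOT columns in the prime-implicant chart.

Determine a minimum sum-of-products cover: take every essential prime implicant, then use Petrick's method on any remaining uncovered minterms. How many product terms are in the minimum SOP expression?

[col 0] 00000*, 00001*, 00010*, 00011*, 00100*, 00111*, 01100*, 01111*, 10000*, 10001*, 10010*, 10011*, 10100*, 11001*, 11010*, 11011*, 11101*, 11110*, 11111*
[col 1] -0000*, -0001*, -0010*, -0011*, -0100*, -1111, 0-100, 0-111, 00-00*, 00-11, 000-0*, 000-1*, 0000-*, 0001-*, 1-001*, 1-010*, 1-011*, 10-00*, 100-0*, 100-1*, 1000-*, 1001-*, 11-01*, 11-10*, 11-11*, 110-1*, 1101-*, 111-1*, 1111-*
[col 2] -0-00, -00-0*, -00-1*, -000-*, -001-*, 000--*, 1-0-1, 1-01-, 100--*, 11--1, 11-1-
[col 3] -00--
Prime implicants: -0-00, -00--, -1111, 0-100, 0-111, 00-11, 1-0-1, 1-01-, 11--1, 11-1-
PI chart (minterm → PIs covering it):
  0 | -0-00,-00--
  3 | -00--,00-11
  4 | -0-00,0-100
  7 | 0-111,00-11
  12 | 0-100  (sole → essential)
  15 | -1111,0-111
  16 | -0-00,-00--
  17 | -00--,1-0-1
  19 | -00--,1-0-1,1-01-
  20 | -0-00  (sole → essential)
  25 | 1-0-1,11--1
  26 | 1-01-,11-1-
  27 | 1-0-1,1-01-,11--1,11-1-
  29 | 11--1  (sole → essential)
  30 | 11-1-  (sole → essential)
Essential prime implicants: -0-00, 0-100, 11--1, 11-1-
Petrick residual → -00--, 0-111
Minimum SOP uses 6 PIs: b'd'e' + b'c' + a'cd'e' + a'cde + abe + abd

6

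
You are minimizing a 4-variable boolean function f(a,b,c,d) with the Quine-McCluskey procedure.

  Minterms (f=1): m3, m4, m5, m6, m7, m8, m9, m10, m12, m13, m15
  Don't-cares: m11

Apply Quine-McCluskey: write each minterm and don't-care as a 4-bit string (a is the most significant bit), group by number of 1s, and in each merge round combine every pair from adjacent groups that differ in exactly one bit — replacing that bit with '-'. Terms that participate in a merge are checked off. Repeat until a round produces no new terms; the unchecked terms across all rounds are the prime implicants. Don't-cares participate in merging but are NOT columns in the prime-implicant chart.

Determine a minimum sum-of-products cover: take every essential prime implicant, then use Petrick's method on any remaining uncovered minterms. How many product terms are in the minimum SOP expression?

4

size-2^0 implicants → 0011(✓)  0100(✓)  0101(✓)  0110(✓)  0111(✓)  1000(✓)  1001(✓)  1010(✓)  1011(✓)  1100(✓)  1101(✓)  1111(✓)
size-2^1 implicants → -011(✓)  -100(✓)  -101(✓)  -111(✓)  0-11(✓)  01-0(✓)  01-1(✓)  010-(✓)  011-(✓)  1-00(✓)  1-01(✓)  1-11(✓)  10-0(✓)  10-1(✓)  100-(✓)  101-(✓)  11-1(✓)  110-(✓)
size-2^2 implicants → --11  -1-1  -10-  01--  1--1  1-0-  10--
Unchecked terms (primes): --11, -1-1, -10-, 01--, 1--1, 1-0-, 10--
Minterm coverage:
  m3 ⊆ --11 [E]
  m4 ⊆ -10-,01--
  m5 ⊆ -1-1,-10-,01--
  m6 ⊆ 01-- [E]
  m7 ⊆ --11,-1-1,01--
  m8 ⊆ 1-0-,10--
  m9 ⊆ 1--1,1-0-,10--
  m10 ⊆ 10-- [E]
  m12 ⊆ -10-,1-0-
  m13 ⊆ -1-1,-10-,1--1,1-0-
  m15 ⊆ --11,-1-1,1--1
E = {--11, 01--, 10--}
Petrick residual → -10-
Cover = cd + bc' + a'b + ab'  |cover|=4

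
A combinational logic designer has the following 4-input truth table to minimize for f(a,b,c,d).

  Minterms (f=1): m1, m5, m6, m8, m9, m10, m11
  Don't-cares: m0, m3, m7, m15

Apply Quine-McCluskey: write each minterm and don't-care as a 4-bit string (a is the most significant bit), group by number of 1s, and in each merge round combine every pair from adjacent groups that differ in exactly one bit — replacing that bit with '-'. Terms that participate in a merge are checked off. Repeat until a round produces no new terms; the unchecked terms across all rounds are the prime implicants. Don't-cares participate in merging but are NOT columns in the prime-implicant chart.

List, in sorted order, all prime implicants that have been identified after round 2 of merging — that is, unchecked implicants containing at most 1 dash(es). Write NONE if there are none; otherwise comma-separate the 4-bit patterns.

011-

Round 0: 0000✓ 0001✓ 0011✓ 0101✓ 0110✓ 0111✓ 1000✓ 1001✓ 1010✓ 1011✓ 1111✓
Round 1: -000✓ -001✓ -011✓ -111✓ 0-01✓ 0-11✓ 00-1✓ 000-✓ 01-1✓ 011- 1-11✓ 10-0✓ 10-1✓ 100-✓ 101-✓
Round 2: --11 -0-1 -00- 0--1 10--
PIs = {--11, -0-1, -00-, 0--1, 011-, 10--}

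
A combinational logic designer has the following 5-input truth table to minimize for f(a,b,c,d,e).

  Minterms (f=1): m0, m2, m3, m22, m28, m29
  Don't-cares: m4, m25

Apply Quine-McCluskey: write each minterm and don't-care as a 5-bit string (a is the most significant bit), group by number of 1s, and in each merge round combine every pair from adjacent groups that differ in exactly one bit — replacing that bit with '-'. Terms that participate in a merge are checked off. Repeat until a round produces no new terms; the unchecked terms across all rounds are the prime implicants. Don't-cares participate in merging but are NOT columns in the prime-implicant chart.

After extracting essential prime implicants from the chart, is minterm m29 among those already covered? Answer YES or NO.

size-2^0 implicants → 00000(✓)  00010(✓)  00011(✓)  00100(✓)  10110  11001(✓)  11100(✓)  11101(✓)
size-2^1 implicants → 00-00  000-0  0001-  11-01  1110-
Unchecked terms (primes): 00-00, 000-0, 0001-, 10110, 11-01, 1110-
Minterm coverage:
  m0 ⊆ 00-00,000-0
  m2 ⊆ 000-0,0001-
  m3 ⊆ 0001- [E]
  m22 ⊆ 10110 [E]
  m28 ⊆ 1110- [E]
  m29 ⊆ 11-01,1110-
E = {0001-, 10110, 1110-}

YES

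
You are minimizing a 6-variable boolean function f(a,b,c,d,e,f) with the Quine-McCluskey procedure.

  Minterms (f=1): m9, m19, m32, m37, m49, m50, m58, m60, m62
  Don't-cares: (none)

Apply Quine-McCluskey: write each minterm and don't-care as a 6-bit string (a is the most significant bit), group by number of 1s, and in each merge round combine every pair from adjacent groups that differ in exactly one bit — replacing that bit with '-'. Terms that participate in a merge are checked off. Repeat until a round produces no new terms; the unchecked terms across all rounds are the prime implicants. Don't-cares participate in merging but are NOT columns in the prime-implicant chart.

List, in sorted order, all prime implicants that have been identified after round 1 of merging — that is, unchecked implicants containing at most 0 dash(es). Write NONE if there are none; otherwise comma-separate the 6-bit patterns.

001001, 010011, 100000, 100101, 110001

Round 0: 001001 010011 100000 100101 110001 110010✓ 111010✓ 111100✓ 111110✓
Round 1: 11-010 111-10 1111-0
PIs = {001001, 010011, 100000, 100101, 11-010, 110001, 111-10, 1111-0}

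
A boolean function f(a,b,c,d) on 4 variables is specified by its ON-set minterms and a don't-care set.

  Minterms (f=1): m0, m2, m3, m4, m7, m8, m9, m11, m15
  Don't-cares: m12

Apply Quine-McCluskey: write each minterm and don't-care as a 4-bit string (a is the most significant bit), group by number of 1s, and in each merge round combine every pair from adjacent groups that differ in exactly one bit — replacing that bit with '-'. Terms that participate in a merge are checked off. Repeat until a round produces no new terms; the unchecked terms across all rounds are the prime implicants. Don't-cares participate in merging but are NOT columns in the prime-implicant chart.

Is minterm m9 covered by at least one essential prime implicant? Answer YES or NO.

NO

[col 0] 0000*, 0010*, 0011*, 0100*, 0111*, 1000*, 1001*, 1011*, 1100*, 1111*
[col 1] -000*, -011*, -100*, -111*, 0-00*, 0-11*, 00-0, 001-, 1-00*, 1-11*, 10-1, 100-
[col 2] --00, --11
Prime implicants: --00, --11, 00-0, 001-, 10-1, 100-
PI chart (minterm → PIs covering it):
  0 | --00,00-0
  2 | 00-0,001-
  3 | --11,001-
  4 | --00  (sole → essential)
  7 | --11  (sole → essential)
  8 | --00,100-
  9 | 10-1,100-
  11 | --11,10-1
  15 | --11  (sole → essential)
Essential prime implicants: --00, --11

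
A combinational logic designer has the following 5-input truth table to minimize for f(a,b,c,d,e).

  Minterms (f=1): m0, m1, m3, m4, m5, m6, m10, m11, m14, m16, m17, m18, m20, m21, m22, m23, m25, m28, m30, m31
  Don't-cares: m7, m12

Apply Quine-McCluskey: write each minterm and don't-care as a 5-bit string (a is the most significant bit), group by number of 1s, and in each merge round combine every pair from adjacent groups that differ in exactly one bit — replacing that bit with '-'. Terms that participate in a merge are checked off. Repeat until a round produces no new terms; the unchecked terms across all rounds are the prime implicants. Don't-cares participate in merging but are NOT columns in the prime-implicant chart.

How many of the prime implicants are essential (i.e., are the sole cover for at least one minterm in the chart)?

[col 0] 00000*, 00001*, 00011*, 00100*, 00101*, 00110*, 00111*, 01010*, 01011*, 01100*, 01110*, 10000*, 10001*, 10010*, 10100*, 10101*, 10110*, 10111*, 11001*, 11100*, 11110*, 11111*
[col 1] -0000*, -0001*, -0100*, -0101*, -0110*, -0111*, -1100*, -1110*, 0-011, 0-100*, 0-110*, 00-00*, 00-01*, 00-11*, 000-1*, 0000-*, 001-0*, 001-1*, 0010-*, 0011-*, 01-10, 0101-, 011-0*, 1-001, 1-100*, 1-110*, 1-111*, 10-00*, 10-01*, 10-10*, 100-0*, 1000-*, 101-0*, 101-1*, 1010-*, 1011-*, 111-0*, 1111-*
[col 2] --100*, --110*, -0-00*, -0-01*, -000-*, -01-0*, -01-1*, -010-*, -011-*, -11-0*, 0-1-0*, 00--1, 00-0-*, 001--*, 1-1-0*, 1-11-, 10--0, 10-0-*, 101--*
[col 3] --1-0, -0-0-, -01--
Prime implicants: --1-0, -0-0-, -01--, 0-011, 00--1, 01-10, 0101-, 1-001, 1-11-, 10--0
PI chart (minterm → PIs covering it):
  0 | -0-0-  (sole → essential)
  1 | -0-0-,00--1
  3 | 0-011,00--1
  4 | --1-0,-0-0-,-01--
  5 | -0-0-,-01--,00--1
  6 | --1-0,-01--
  10 | 01-10,0101-
  11 | 0-011,0101-
  14 | --1-0,01-10
  16 | -0-0-,10--0
  17 | -0-0-,1-001
  18 | 10--0  (sole → essential)
  20 | --1-0,-0-0-,-01--,10--0
  21 | -0-0-,-01--
  22 | --1-0,-01--,1-11-,10--0
  23 | -01--,1-11-
  25 | 1-001  (sole → essential)
  28 | --1-0  (sole → essential)
  30 | --1-0,1-11-
  31 | 1-11-  (sole → essential)
Essential prime implicants: --1-0, -0-0-, 1-001, 1-11-, 10--0

5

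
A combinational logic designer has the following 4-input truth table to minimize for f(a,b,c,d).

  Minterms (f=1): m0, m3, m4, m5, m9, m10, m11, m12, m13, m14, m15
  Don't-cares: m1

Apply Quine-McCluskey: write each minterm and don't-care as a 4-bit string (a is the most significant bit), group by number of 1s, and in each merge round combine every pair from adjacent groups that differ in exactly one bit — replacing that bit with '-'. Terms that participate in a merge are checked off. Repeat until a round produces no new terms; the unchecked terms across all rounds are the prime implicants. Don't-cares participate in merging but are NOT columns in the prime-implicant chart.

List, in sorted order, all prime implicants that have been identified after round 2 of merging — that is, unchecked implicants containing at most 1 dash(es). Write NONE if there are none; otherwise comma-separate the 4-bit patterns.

NONE

[col 0] 0000*, 0001*, 0011*, 0100*, 0101*, 1001*, 1010*, 1011*, 1100*, 1101*, 1110*, 1111*
[col 1] -001*, -011*, -100*, -101*, 0-00*, 0-01*, 00-1*, 000-*, 010-*, 1-01*, 1-10*, 1-11*, 10-1*, 101-*, 11-0*, 11-1*, 110-*, 111-*
[col 2] --01, -0-1, -10-, 0-0-, 1--1, 1-1-, 11--
Prime implicants: --01, -0-1, -10-, 0-0-, 1--1, 1-1-, 11--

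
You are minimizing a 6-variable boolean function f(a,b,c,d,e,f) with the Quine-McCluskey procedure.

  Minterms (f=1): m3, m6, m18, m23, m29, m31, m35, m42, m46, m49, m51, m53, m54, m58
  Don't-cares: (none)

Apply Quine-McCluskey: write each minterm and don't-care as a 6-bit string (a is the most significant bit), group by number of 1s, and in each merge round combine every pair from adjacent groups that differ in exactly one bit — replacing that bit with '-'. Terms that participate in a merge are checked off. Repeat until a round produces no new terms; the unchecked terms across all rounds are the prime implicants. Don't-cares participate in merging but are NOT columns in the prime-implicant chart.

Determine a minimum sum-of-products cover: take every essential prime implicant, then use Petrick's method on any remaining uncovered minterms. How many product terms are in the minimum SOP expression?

10

size-2^0 implicants → 000011(✓)  000110  010010  010111(✓)  011101(✓)  011111(✓)  100011(✓)  101010(✓)  101110(✓)  110001(✓)  110011(✓)  110101(✓)  110110  111010(✓)
size-2^1 implicants → -00011  01-111  0111-1  1-0011  1-1010  101-10  110-01  1100-1
Unchecked terms (primes): -00011, 000110, 01-111, 010010, 0111-1, 1-0011, 1-1010, 101-10, 110-01, 1100-1, 110110
Minterm coverage:
  m3 ⊆ -00011 [E]
  m6 ⊆ 000110 [E]
  m18 ⊆ 010010 [E]
  m23 ⊆ 01-111 [E]
  m29 ⊆ 0111-1 [E]
  m31 ⊆ 01-111,0111-1
  m35 ⊆ -00011,1-0011
  m42 ⊆ 1-1010,101-10
  m46 ⊆ 101-10 [E]
  m49 ⊆ 110-01,1100-1
  m51 ⊆ 1-0011,1100-1
  m53 ⊆ 110-01 [E]
  m54 ⊆ 110110 [E]
  m58 ⊆ 1-1010 [E]
E = {-00011, 000110, 01-111, 010010, 0111-1, 1-1010, 101-10, 110-01, 110110}
Petrick residual → 1-0011
Cover = b'c'd'ef + a'b'c'def' + a'bdef + a'bc'd'ef' + a'bcdf + ac'd'ef + acd'ef' + ab'cef' + abc'e'f + abc'def'  |cover|=10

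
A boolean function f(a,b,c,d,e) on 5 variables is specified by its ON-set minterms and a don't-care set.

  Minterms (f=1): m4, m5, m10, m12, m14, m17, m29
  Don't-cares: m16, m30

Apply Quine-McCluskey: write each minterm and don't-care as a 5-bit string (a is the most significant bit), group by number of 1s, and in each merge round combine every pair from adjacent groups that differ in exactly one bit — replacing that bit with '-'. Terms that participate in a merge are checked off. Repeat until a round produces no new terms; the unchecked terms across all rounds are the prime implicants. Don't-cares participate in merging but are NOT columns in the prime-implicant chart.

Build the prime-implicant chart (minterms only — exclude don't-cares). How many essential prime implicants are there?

size-2^0 implicants → 00100(✓)  00101(✓)  01010(✓)  01100(✓)  01110(✓)  10000(✓)  10001(✓)  11101  11110(✓)
size-2^1 implicants → -1110  0-100  0010-  01-10  011-0  1000-
Unchecked terms (primes): -1110, 0-100, 0010-, 01-10, 011-0, 1000-, 11101
Minterm coverage:
  m4 ⊆ 0-100,0010-
  m5 ⊆ 0010- [E]
  m10 ⊆ 01-10 [E]
  m12 ⊆ 0-100,011-0
  m14 ⊆ -1110,01-10,011-0
  m17 ⊆ 1000- [E]
  m29 ⊆ 11101 [E]
E = {0010-, 01-10, 1000-, 11101}

4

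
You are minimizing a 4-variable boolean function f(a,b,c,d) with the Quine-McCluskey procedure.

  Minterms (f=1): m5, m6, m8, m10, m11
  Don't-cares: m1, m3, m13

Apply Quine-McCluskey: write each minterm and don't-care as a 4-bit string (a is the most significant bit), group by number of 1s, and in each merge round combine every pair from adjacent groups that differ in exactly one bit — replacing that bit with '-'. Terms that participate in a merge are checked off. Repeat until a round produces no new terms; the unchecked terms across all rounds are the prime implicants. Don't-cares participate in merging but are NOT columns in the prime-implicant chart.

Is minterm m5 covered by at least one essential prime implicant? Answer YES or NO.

NO

Round 0: 0001✓ 0011✓ 0101✓ 0110 1000✓ 1010✓ 1011✓ 1101✓
Round 1: -011 -101 0-01 00-1 10-0 101-
PIs = {-011, -101, 0-01, 00-1, 0110, 10-0, 101-}
Coverage chart:
  m5: -101,0-01
  m6: 0110 ←essential
  m8: 10-0 ←essential
  m10: 10-0,101-
  m11: -011,101-
Essential: 0110, 10-0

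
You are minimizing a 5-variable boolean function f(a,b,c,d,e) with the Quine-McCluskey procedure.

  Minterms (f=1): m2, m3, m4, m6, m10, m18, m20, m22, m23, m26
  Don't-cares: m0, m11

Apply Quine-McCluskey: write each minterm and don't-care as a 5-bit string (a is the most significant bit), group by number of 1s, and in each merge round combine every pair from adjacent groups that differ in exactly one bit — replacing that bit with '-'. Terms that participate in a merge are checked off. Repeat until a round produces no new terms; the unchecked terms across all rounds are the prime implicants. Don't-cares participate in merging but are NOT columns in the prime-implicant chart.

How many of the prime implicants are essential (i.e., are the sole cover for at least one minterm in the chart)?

[col 0] 00000*, 00010*, 00011*, 00100*, 00110*, 01010*, 01011*, 10010*, 10100*, 10110*, 10111*, 11010*
[col 1] -0010*, -0100*, -0110*, -1010*, 0-010*, 0-011*, 00-00*, 00-10*, 000-0*, 0001-*, 001-0*, 0101-*, 1-010*, 10-10*, 101-0*, 1011-
[col 2] --010, -0-10, -01-0, 0-01-, 00--0
Prime implicants: --010, -0-10, -01-0, 0-01-, 00--0, 1011-
PI chart (minterm → PIs covering it):
  2 | --010,-0-10,0-01-,00--0
  3 | 0-01-  (sole → essential)
  4 | -01-0,00--0
  6 | -0-10,-01-0,00--0
  10 | --010,0-01-
  18 | --010,-0-10
  20 | -01-0  (sole → essential)
  22 | -0-10,-01-0,1011-
  23 | 1011-  (sole → essential)
  26 | --010  (sole → essential)
Essential prime implicants: --010, -01-0, 0-01-, 1011-

4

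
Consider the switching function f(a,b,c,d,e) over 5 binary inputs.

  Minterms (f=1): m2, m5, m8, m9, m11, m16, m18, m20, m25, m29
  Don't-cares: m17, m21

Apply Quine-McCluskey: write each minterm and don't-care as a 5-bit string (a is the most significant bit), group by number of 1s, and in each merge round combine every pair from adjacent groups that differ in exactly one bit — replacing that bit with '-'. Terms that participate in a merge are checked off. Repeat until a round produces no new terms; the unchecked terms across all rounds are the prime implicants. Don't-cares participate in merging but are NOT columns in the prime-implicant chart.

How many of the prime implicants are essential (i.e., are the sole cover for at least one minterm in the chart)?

6

[col 0] 00010*, 00101*, 01000*, 01001*, 01011*, 10000*, 10001*, 10010*, 10100*, 10101*, 11001*, 11101*
[col 1] -0010, -0101, -1001, 010-1, 0100-, 1-001*, 1-101*, 10-00*, 10-01*, 100-0, 1000-*, 1010-*, 11-01*
[col 2] 1--01, 10-0-
Prime implicants: -0010, -0101, -1001, 010-1, 0100-, 1--01, 10-0-, 100-0
PI chart (minterm → PIs covering it):
  2 | -0010  (sole → essential)
  5 | -0101  (sole → essential)
  8 | 0100-  (sole → essential)
  9 | -1001,010-1,0100-
  11 | 010-1  (sole → essential)
  16 | 10-0-,100-0
  18 | -0010,100-0
  20 | 10-0-  (sole → essential)
  25 | -1001,1--01
  29 | 1--01  (sole → essential)
Essential prime implicants: -0010, -0101, 010-1, 0100-, 1--01, 10-0-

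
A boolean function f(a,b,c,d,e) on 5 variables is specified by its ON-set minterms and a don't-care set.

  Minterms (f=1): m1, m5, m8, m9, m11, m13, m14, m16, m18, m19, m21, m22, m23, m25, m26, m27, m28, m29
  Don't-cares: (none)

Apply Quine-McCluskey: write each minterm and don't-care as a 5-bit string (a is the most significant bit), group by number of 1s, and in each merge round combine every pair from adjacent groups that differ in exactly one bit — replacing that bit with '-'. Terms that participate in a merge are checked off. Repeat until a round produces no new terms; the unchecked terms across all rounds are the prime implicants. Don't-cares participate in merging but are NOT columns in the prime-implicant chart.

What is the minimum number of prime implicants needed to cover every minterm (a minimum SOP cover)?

Round 0: 00001✓ 00101✓ 01000✓ 01001✓ 01011✓ 01101✓ 01110 10000✓ 10010✓ 10011✓ 10101✓ 10110✓ 10111✓ 11001✓ 11010✓ 11011✓ 11100✓ 11101✓
Round 1: -0101✓ -1001✓ -1011✓ -1101✓ 0-001✓ 0-101✓ 00-01✓ 01-01✓ 010-1✓ 0100- 1-010✓ 1-011✓ 1-101✓ 10-10✓ 10-11✓ 100-0 1001-✓ 101-1 1011-✓ 11-01✓ 110-1✓ 1101-✓ 1110-
Round 2: --101 -1-01 -10-1 0--01 1-01- 10-1-
PIs = {--101, -1-01, -10-1, 0--01, 0100-, 01110, 1-01-, 10-1-, 100-0, 101-1, 1110-}
Coverage chart:
  m1: 0--01 ←essential
  m5: --101,0--01
  m8: 0100- ←essential
  m9: -1-01,-10-1,0--01,0100-
  m11: -10-1 ←essential
  m13: --101,-1-01,0--01
  m14: 01110 ←essential
  m16: 100-0 ←essential
  m18: 1-01-,10-1-,100-0
  m19: 1-01-,10-1-
  m21: --101,101-1
  m22: 10-1- ←essential
  m23: 10-1-,101-1
  m25: -1-01,-10-1
  m26: 1-01- ←essential
  m27: -10-1,1-01-
  m28: 1110- ←essential
  m29: --101,-1-01,1110-
Essential: -10-1, 0--01, 0100-, 01110, 1-01-, 10-1-, 100-0, 1110-
Petrick residual → --101
Min cover (9 terms): cd'e + bc'e + a'd'e + a'bc'd' + a'bcde' + ac'd + ab'd + ab'c'e' + abcd'

9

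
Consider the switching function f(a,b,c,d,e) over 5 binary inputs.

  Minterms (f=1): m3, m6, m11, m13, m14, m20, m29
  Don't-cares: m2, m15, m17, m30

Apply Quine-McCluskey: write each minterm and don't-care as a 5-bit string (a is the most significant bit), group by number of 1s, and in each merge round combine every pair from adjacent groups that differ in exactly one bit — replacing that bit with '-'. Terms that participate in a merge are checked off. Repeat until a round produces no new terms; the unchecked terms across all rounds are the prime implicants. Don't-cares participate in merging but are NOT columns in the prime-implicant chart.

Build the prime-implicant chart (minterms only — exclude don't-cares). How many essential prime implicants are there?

2

size-2^0 implicants → 00010(✓)  00011(✓)  00110(✓)  01011(✓)  01101(✓)  01110(✓)  01111(✓)  10001  10100  11101(✓)  11110(✓)
size-2^1 implicants → -1101  -1110  0-011  0-110  00-10  0001-  01-11  011-1  0111-
Unchecked terms (primes): -1101, -1110, 0-011, 0-110, 00-10, 0001-, 01-11, 011-1, 0111-, 10001, 10100
Minterm coverage:
  m3 ⊆ 0-011,0001-
  m6 ⊆ 0-110,00-10
  m11 ⊆ 0-011,01-11
  m13 ⊆ -1101,011-1
  m14 ⊆ -1110,0-110,0111-
  m20 ⊆ 10100 [E]
  m29 ⊆ -1101 [E]
E = {-1101, 10100}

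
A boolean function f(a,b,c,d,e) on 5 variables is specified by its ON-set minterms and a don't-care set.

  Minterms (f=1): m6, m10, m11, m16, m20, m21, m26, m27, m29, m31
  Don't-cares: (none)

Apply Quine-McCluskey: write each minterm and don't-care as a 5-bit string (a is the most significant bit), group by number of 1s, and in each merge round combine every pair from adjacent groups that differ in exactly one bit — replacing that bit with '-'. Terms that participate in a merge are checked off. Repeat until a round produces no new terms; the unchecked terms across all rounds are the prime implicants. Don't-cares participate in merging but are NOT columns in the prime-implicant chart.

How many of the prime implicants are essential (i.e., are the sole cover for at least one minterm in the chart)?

3

Round 0: 00110 01010✓ 01011✓ 10000✓ 10100✓ 10101✓ 11010✓ 11011✓ 11101✓ 11111✓
Round 1: -1010✓ -1011✓ 0101-✓ 1-101 10-00 1010- 11-11 1101-✓ 111-1
Round 2: -101-
PIs = {-101-, 00110, 1-101, 10-00, 1010-, 11-11, 111-1}
Coverage chart:
  m6: 00110 ←essential
  m10: -101- ←essential
  m11: -101- ←essential
  m16: 10-00 ←essential
  m20: 10-00,1010-
  m21: 1-101,1010-
  m26: -101- ←essential
  m27: -101-,11-11
  m29: 1-101,111-1
  m31: 11-11,111-1
Essential: -101-, 00110, 10-00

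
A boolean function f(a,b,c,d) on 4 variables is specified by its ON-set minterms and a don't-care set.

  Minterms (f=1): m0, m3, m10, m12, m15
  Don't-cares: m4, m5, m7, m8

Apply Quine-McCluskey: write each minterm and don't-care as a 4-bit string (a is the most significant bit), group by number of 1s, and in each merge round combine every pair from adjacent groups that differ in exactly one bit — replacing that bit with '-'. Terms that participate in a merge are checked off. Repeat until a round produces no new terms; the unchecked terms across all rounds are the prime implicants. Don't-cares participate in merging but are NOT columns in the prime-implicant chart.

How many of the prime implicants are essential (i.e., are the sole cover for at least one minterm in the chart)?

[col 0] 0000*, 0011*, 0100*, 0101*, 0111*, 1000*, 1010*, 1100*, 1111*
[col 1] -000*, -100*, -111, 0-00*, 0-11, 01-1, 010-, 1-00*, 10-0
[col 2] --00
Prime implicants: --00, -111, 0-11, 01-1, 010-, 10-0
PI chart (minterm → PIs covering it):
  0 | --00  (sole → essential)
  3 | 0-11  (sole → essential)
  10 | 10-0  (sole → essential)
  12 | --00  (sole → essential)
  15 | -111  (sole → essential)
Essential prime implicants: --00, -111, 0-11, 10-0

4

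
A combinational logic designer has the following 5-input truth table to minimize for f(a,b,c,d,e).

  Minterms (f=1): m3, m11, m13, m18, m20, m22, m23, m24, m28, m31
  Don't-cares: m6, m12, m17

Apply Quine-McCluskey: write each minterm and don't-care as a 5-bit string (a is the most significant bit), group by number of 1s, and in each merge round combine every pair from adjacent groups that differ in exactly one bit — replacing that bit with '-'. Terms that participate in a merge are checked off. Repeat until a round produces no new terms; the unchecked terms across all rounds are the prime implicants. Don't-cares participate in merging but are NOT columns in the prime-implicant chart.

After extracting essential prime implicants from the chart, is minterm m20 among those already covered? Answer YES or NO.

Round 0: 00011✓ 00110✓ 01011✓ 01100✓ 01101✓ 10001 10010✓ 10100✓ 10110✓ 10111✓ 11000✓ 11100✓ 11111✓
Round 1: -0110 -1100 0-011 0110- 1-100 1-111 10-10 101-0 1011- 11-00
PIs = {-0110, -1100, 0-011, 0110-, 1-100, 1-111, 10-10, 10001, 101-0, 1011-, 11-00}
Coverage chart:
  m3: 0-011 ←essential
  m11: 0-011 ←essential
  m13: 0110- ←essential
  m18: 10-10 ←essential
  m20: 1-100,101-0
  m22: -0110,10-10,101-0,1011-
  m23: 1-111,1011-
  m24: 11-00 ←essential
  m28: -1100,1-100,11-00
  m31: 1-111 ←essential
Essential: 0-011, 0110-, 1-111, 10-10, 11-00

NO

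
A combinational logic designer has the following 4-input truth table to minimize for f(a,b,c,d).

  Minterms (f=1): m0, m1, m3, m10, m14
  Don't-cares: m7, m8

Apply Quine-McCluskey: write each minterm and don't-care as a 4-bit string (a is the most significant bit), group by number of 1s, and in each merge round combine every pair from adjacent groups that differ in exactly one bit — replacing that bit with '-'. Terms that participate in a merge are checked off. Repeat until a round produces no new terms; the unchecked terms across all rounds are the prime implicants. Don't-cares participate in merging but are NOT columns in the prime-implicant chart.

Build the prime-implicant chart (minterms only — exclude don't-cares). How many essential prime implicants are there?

size-2^0 implicants → 0000(✓)  0001(✓)  0011(✓)  0111(✓)  1000(✓)  1010(✓)  1110(✓)
size-2^1 implicants → -000  0-11  00-1  000-  1-10  10-0
Unchecked terms (primes): -000, 0-11, 00-1, 000-, 1-10, 10-0
Minterm coverage:
  m0 ⊆ -000,000-
  m1 ⊆ 00-1,000-
  m3 ⊆ 0-11,00-1
  m10 ⊆ 1-10,10-0
  m14 ⊆ 1-10 [E]
E = {1-10}

1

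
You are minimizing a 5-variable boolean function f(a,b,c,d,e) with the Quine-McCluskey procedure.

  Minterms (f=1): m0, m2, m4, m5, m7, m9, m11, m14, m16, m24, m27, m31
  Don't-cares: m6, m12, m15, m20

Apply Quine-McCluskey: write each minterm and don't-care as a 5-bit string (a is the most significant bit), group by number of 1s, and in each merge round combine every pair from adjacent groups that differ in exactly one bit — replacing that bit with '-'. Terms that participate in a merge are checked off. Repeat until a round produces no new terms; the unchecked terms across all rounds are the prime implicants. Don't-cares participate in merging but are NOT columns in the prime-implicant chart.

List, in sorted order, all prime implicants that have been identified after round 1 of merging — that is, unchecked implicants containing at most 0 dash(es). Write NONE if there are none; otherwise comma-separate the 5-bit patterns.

NONE

size-2^0 implicants → 00000(✓)  00010(✓)  00100(✓)  00101(✓)  00110(✓)  00111(✓)  01001(✓)  01011(✓)  01100(✓)  01110(✓)  01111(✓)  10000(✓)  10100(✓)  11000(✓)  11011(✓)  11111(✓)
size-2^1 implicants → -0000(✓)  -0100(✓)  -1011(✓)  -1111(✓)  0-100(✓)  0-110(✓)  0-111(✓)  00-00(✓)  00-10(✓)  000-0(✓)  001-0(✓)  001-1(✓)  0010-(✓)  0011-(✓)  01-11(✓)  010-1  011-0(✓)  0111-(✓)  1-000  10-00(✓)  11-11(✓)
size-2^2 implicants → -0-00  -1-11  0-1-0  0-11-  00--0  001--
Unchecked terms (primes): -0-00, -1-11, 0-1-0, 0-11-, 00--0, 001--, 010-1, 1-000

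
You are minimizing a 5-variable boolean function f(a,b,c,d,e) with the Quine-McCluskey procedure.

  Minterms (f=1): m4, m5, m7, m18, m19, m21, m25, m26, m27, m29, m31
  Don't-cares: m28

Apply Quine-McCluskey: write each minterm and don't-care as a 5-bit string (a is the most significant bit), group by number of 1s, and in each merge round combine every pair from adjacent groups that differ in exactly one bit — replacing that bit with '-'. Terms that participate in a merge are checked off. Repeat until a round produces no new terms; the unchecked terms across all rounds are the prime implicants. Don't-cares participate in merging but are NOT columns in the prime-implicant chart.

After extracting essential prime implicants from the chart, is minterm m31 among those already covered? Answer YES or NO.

[col 0] 00100*, 00101*, 00111*, 10010*, 10011*, 10101*, 11001*, 11010*, 11011*, 11100*, 11101*, 11111*
[col 1] -0101, 001-1, 0010-, 1-010*, 1-011*, 1-101, 1001-*, 11-01*, 11-11*, 110-1*, 1101-*, 111-1*, 1110-
[col 2] 1-01-, 11--1
Prime implicants: -0101, 001-1, 0010-, 1-01-, 1-101, 11--1, 1110-
PI chart (minterm → PIs covering it):
  4 | 0010-  (sole → essential)
  5 | -0101,001-1,0010-
  7 | 001-1  (sole → essential)
  18 | 1-01-  (sole → essential)
  19 | 1-01-  (sole → essential)
  21 | -0101,1-101
  25 | 11--1  (sole → essential)
  26 | 1-01-  (sole → essential)
  27 | 1-01-,11--1
  29 | 1-101,11--1,1110-
  31 | 11--1  (sole → essential)
Essential prime implicants: 001-1, 0010-, 1-01-, 11--1

YES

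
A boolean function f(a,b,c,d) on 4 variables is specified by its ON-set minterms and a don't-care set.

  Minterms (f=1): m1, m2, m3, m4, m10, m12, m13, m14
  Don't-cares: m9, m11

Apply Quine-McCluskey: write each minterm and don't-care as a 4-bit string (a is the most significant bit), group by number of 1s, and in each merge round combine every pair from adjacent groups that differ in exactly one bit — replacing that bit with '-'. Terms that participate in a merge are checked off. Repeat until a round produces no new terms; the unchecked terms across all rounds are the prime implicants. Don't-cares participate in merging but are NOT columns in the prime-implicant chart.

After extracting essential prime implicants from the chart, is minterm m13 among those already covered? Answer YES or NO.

[col 0] 0001*, 0010*, 0011*, 0100*, 1001*, 1010*, 1011*, 1100*, 1101*, 1110*
[col 1] -001*, -010*, -011*, -100, 00-1*, 001-*, 1-01, 1-10, 10-1*, 101-*, 11-0, 110-
[col 2] -0-1, -01-
Prime implicants: -0-1, -01-, -100, 1-01, 1-10, 11-0, 110-
PI chart (minterm → PIs covering it):
  1 | -0-1  (sole → essential)
  2 | -01-  (sole → essential)
  3 | -0-1,-01-
  4 | -100  (sole → essential)
  10 | -01-,1-10
  12 | -100,11-0,110-
  13 | 1-01,110-
  14 | 1-10,11-0
Essential prime implicants: -0-1, -01-, -100

NO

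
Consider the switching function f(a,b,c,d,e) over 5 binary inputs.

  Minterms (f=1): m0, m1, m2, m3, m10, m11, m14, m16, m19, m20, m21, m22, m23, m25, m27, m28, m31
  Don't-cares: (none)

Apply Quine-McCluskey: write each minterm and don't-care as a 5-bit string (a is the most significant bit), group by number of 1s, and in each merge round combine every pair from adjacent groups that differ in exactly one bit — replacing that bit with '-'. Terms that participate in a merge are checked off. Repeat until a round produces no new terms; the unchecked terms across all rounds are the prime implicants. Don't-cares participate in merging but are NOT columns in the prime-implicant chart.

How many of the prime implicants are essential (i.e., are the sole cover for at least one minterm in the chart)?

[col 0] 00000*, 00001*, 00010*, 00011*, 01010*, 01011*, 01110*, 10000*, 10011*, 10100*, 10101*, 10110*, 10111*, 11001*, 11011*, 11100*, 11111*
[col 1] -0000, -0011*, -1011*, 0-010*, 0-011*, 000-0*, 000-1*, 0000-*, 0001-*, 01-10, 0101-*, 1-011*, 1-100, 1-111*, 10-00, 10-11*, 101-0*, 101-1*, 1010-*, 1011-*, 11-11*, 110-1
[col 2] --011, 0-01-, 000--, 1--11, 101--
Prime implicants: --011, -0000, 0-01-, 000--, 01-10, 1--11, 1-100, 10-00, 101--, 110-1
PI chart (minterm → PIs covering it):
  0 | -0000,000--
  1 | 000--  (sole → essential)
  2 | 0-01-,000--
  3 | --011,0-01-,000--
  10 | 0-01-,01-10
  11 | --011,0-01-
  14 | 01-10  (sole → essential)
  16 | -0000,10-00
  19 | --011,1--11
  20 | 1-100,10-00,101--
  21 | 101--  (sole → essential)
  22 | 101--  (sole → essential)
  23 | 1--11,101--
  25 | 110-1  (sole → essential)
  27 | --011,1--11,110-1
  28 | 1-100  (sole → essential)
  31 | 1--11  (sole → essential)
Essential prime implicants: 000--, 01-10, 1--11, 1-100, 101--, 110-1

6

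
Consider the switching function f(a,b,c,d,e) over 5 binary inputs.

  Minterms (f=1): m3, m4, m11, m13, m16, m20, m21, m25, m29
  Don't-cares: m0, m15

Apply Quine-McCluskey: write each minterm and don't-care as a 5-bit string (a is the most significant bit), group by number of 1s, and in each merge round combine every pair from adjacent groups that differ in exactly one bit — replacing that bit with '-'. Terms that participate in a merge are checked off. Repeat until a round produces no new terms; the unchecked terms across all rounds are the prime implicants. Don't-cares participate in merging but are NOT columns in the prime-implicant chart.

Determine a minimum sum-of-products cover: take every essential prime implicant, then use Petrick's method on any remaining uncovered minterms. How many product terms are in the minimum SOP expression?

[col 0] 00000*, 00011*, 00100*, 01011*, 01101*, 01111*, 10000*, 10100*, 10101*, 11001*, 11101*
[col 1] -0000*, -0100*, -1101, 0-011, 00-00*, 01-11, 011-1, 1-101, 10-00*, 1010-, 11-01
[col 2] -0-00
Prime implicants: -0-00, -1101, 0-011, 01-11, 011-1, 1-101, 1010-, 11-01
PI chart (minterm → PIs covering it):
  3 | 0-011  (sole → essential)
  4 | -0-00  (sole → essential)
  11 | 0-011,01-11
  13 | -1101,011-1
  16 | -0-00  (sole → essential)
  20 | -0-00,1010-
  21 | 1-101,1010-
  25 | 11-01  (sole → essential)
  29 | -1101,1-101,11-01
Essential prime implicants: -0-00, 0-011, 11-01
Petrick residual → -1101, 1-101
Minimum SOP uses 5 PIs: b'd'e' + bcd'e + a'c'de + acd'e + abd'e

5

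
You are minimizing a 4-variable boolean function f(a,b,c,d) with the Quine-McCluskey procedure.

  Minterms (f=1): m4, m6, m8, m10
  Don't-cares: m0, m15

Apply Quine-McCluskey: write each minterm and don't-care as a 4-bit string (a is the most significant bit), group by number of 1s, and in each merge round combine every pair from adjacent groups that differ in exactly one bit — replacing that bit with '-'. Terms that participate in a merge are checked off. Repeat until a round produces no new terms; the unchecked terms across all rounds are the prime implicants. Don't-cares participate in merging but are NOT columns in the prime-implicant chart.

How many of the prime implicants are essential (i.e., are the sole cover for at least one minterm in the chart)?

2

Round 0: 0000✓ 0100✓ 0110✓ 1000✓ 1010✓ 1111
Round 1: -000 0-00 01-0 10-0
PIs = {-000, 0-00, 01-0, 10-0, 1111}
Coverage chart:
  m4: 0-00,01-0
  m6: 01-0 ←essential
  m8: -000,10-0
  m10: 10-0 ←essential
Essential: 01-0, 10-0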